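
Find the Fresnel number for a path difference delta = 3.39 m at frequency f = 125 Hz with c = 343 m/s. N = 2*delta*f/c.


N = 2*delta*f/c = 2*delta/lambda, where lambda = c/f
lambda = 343 / 125 = 2.744 m
N = 2 * 3.39 / 2.744 = 2.4708


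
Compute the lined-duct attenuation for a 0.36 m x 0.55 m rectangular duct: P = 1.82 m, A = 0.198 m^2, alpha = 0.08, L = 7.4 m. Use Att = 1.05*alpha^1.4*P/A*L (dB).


alpha^1.4 = 0.08^1.4 = 0.029129
Attenuation rate = 1.05 * alpha^1.4 * P / A
= 1.05 * 0.029129 * 1.82 / 0.198 = 0.281139 dB/m
Total Att = 0.281139 * 7.4 = 2.0804 dB


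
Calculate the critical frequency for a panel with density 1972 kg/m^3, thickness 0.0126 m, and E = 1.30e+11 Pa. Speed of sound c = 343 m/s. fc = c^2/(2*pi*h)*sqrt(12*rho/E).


12*rho/E = 12*1972/1.30e+11 = 1.82031e-07
sqrt(12*rho/E) = sqrt(1.82031e-07) = 0.000426651
c^2/(2*pi*h) = 343^2/(2*pi*0.0126) = 1.48607e+06
fc = 1.48607e+06 * 0.000426651 = 634.03 Hz


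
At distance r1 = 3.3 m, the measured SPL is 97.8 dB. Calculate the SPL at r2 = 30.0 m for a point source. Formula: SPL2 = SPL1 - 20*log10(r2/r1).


r2/r1 = 30.0/3.3 = 9.09091
Correction = 20*log10(9.09091) = 19.1721 dB
SPL2 = 97.8 - 19.1721 = 78.628 dB


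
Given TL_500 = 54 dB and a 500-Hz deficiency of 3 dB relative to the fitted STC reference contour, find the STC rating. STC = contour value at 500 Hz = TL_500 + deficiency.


By ASTM E413, STC = value of the fitted reference contour at 500 Hz.
Contour value at 500 Hz = TL_500 + deficiency = 54 + 3 = 57
STC = 57


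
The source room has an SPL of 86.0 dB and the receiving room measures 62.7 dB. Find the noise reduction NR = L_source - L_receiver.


NR = L_source - L_receiver (difference between source and receiving room levels)
NR = 86.0 - 62.7 = 23.3 dB


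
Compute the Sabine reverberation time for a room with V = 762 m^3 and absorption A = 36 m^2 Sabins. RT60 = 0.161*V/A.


RT60 = 0.161 * 762 / 36 = 3.4078 s


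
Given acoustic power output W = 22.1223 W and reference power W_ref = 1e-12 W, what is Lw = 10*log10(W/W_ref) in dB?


W / W_ref = 22.1223 / 1e-12 = 2.21223e+13
Lw = 10 * log10(2.21223e+13) = 133.45 dB


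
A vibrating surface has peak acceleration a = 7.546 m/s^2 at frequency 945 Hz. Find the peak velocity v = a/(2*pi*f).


omega = 2*pi*f = 2*pi*945 = 5937.61 rad/s
v = a / omega = 7.546 / 5937.61 = 0.0012709 m/s


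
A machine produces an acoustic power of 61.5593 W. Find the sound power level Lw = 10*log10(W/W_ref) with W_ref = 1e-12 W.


W / W_ref = 61.5593 / 1e-12 = 6.15593e+13
Lw = 10 * log10(6.15593e+13) = 137.89 dB


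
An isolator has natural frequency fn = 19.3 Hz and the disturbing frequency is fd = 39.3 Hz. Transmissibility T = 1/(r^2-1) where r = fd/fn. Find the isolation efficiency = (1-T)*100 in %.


r = 39.3 / 19.3 = 2.03627
r^2 - 1 = 2.03627^2 - 1 = 3.1464
T = 1/3.1464 = 0.317824
Efficiency = (1 - 0.317824)*100 = 68.218 %


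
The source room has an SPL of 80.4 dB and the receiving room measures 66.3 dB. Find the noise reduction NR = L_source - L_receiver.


NR = L_source - L_receiver (difference between source and receiving room levels)
NR = 80.4 - 66.3 = 14.1 dB


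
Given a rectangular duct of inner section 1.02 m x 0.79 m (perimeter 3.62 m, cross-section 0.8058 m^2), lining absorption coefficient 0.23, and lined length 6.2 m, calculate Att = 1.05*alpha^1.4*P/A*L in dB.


alpha^1.4 = 0.23^1.4 = 0.127767
Attenuation rate = 1.05 * alpha^1.4 * P / A
= 1.05 * 0.127767 * 3.62 / 0.8058 = 0.602684 dB/m
Total Att = 0.602684 * 6.2 = 3.7366 dB


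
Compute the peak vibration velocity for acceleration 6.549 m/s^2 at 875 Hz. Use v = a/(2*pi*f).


omega = 2*pi*f = 2*pi*875 = 5497.79 rad/s
v = a / omega = 6.549 / 5497.79 = 0.0011912 m/s


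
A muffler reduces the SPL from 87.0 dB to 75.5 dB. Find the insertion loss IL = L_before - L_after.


Insertion loss = SPL without muffler - SPL with muffler
IL = 87.0 - 75.5 = 11.5 dB


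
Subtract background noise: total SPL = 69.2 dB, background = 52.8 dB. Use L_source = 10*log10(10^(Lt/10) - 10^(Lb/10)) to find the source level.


10^(69.2/10) = 8.31764e+06
10^(52.8/10) = 190546
Difference = 8.31764e+06 - 190546 = 8.12709e+06
L_source = 10*log10(8.12709e+06) = 69.099 dB


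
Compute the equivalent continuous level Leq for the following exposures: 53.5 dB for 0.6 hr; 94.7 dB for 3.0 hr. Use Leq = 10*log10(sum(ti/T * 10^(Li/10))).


T_total = 0.6 + 3.0 = 3.6 hr
(0.6/3.6) * 10^(53.5/10) = 37312
(3.0/3.6) * 10^(94.7/10) = 2.45934e+09
Sum = 37312 + 2.45934e+09 = 2.45938e+09
Leq = 10*log10(2.45938e+09) = 93.908 dB


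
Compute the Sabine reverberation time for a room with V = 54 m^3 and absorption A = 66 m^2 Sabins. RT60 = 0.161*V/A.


RT60 = 0.161 * 54 / 66 = 0.13173 s


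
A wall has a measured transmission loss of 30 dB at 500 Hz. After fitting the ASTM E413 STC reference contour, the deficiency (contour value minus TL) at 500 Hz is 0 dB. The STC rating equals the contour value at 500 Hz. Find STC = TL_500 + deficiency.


By ASTM E413, STC = value of the fitted reference contour at 500 Hz.
Contour value at 500 Hz = TL_500 + deficiency = 30 + 0 = 30
STC = 30


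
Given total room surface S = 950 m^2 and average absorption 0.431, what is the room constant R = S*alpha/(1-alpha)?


R = 950 * 0.431 / (1 - 0.431) = 719.6 m^2


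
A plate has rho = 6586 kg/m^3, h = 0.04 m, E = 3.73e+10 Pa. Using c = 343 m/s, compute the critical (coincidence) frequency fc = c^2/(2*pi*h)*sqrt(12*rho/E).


12*rho/E = 12*6586/3.73e+10 = 2.11882e-06
sqrt(12*rho/E) = sqrt(2.11882e-06) = 0.00145562
c^2/(2*pi*h) = 343^2/(2*pi*0.04) = 468110
fc = 468110 * 0.00145562 = 681.39 Hz


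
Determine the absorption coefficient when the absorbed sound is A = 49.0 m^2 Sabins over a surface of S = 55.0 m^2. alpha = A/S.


Absorption coefficient = absorbed power / incident power
alpha = A / S = 49.0 / 55.0 = 0.89091


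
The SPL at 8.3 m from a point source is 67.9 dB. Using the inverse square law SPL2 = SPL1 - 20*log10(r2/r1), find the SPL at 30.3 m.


r2/r1 = 30.3/8.3 = 3.6506
Correction = 20*log10(3.6506) = 11.2473 dB
SPL2 = 67.9 - 11.2473 = 56.653 dB


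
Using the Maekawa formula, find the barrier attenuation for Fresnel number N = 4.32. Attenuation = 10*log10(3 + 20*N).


3 + 20*N = 3 + 20*4.32 = 89.4
Att = 10*log10(89.4) = 19.513 dB


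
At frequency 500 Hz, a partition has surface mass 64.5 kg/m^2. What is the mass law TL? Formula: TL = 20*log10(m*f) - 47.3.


m * f = 64.5 * 500 = 32250
20*log10(32250) = 90.1706 dB
TL = 90.1706 - 47.3 = 42.871 dB


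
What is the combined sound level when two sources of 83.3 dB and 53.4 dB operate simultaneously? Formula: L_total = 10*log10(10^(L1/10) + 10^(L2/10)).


10^(83.3/10) = 2.13796e+08
10^(53.4/10) = 218776
Sum = 2.13796e+08 + 218776 = 2.14015e+08
L_total = 10*log10(2.14015e+08) = 83.304 dB


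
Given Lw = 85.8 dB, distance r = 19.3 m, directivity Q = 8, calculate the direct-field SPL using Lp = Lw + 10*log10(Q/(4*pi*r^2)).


4*pi*r^2 = 4*pi*19.3^2 = 4680.85 m^2
Q / (4*pi*r^2) = 8 / 4680.85 = 0.00170909
Lp = 85.8 + 10*log10(0.00170909) = 58.128 dB


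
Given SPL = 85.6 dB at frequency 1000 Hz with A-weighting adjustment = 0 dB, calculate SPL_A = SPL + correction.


A-weighting table: 1000 Hz -> 0 dB correction
SPL_A = SPL + correction = 85.6 + (0) = 85.6 dBA


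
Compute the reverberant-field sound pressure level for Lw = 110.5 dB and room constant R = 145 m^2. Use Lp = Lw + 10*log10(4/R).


4/R = 4/145 = 0.0275862
Lp = 110.5 + 10*log10(0.0275862) = 94.907 dB


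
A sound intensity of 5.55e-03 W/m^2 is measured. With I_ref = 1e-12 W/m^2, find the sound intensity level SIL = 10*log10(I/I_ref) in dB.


I / I_ref = 5.55e-03 / 1e-12 = 5.55e+09
SIL = 10 * log10(5.55e+09) = 97.443 dB


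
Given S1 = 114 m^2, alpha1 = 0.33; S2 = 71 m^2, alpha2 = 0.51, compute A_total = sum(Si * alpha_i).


114 * 0.33 = 37.62
71 * 0.51 = 36.21
A_total = 37.62 + 36.21 = 73.83 m^2


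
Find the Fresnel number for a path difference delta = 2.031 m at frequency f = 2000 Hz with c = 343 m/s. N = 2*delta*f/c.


N = 2*delta*f/c = 2*delta/lambda, where lambda = c/f
lambda = 343 / 2000 = 0.1715 m
N = 2 * 2.031 / 0.1715 = 23.685


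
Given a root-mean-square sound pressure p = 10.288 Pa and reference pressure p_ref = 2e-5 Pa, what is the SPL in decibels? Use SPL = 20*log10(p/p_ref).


p / p_ref = 10.288 / 2e-5 = 514400
SPL = 20 * log10(514400) = 114.23 dB


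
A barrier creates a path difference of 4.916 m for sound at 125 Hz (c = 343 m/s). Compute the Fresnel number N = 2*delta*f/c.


N = 2*delta*f/c = 2*delta/lambda, where lambda = c/f
lambda = 343 / 125 = 2.744 m
N = 2 * 4.916 / 2.744 = 3.5831


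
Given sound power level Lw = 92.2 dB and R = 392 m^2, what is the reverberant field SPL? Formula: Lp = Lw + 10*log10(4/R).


4/R = 4/392 = 0.0102041
Lp = 92.2 + 10*log10(0.0102041) = 72.288 dB


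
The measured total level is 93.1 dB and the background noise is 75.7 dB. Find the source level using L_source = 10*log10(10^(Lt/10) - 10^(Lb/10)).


10^(93.1/10) = 2.04174e+09
10^(75.7/10) = 3.71535e+07
Difference = 2.04174e+09 - 3.71535e+07 = 2.00459e+09
L_source = 10*log10(2.00459e+09) = 93.02 dB


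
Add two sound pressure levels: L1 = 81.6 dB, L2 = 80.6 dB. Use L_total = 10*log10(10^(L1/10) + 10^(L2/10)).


10^(81.6/10) = 1.44544e+08
10^(80.6/10) = 1.14815e+08
Sum = 1.44544e+08 + 1.14815e+08 = 2.59359e+08
L_total = 10*log10(2.59359e+08) = 84.139 dB


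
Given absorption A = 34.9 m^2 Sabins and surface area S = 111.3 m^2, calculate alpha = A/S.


Absorption coefficient = absorbed power / incident power
alpha = A / S = 34.9 / 111.3 = 0.31357


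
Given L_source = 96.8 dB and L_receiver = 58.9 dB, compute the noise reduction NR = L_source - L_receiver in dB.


NR = L_source - L_receiver (difference between source and receiving room levels)
NR = 96.8 - 58.9 = 37.9 dB


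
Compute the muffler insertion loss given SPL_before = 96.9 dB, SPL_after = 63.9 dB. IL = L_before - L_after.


Insertion loss = SPL without muffler - SPL with muffler
IL = 96.9 - 63.9 = 33 dB


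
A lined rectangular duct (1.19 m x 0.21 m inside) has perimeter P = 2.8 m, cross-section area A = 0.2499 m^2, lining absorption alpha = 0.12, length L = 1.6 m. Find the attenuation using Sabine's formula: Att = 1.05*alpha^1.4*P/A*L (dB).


alpha^1.4 = 0.12^1.4 = 0.0513871
Attenuation rate = 1.05 * alpha^1.4 * P / A
= 1.05 * 0.0513871 * 2.8 / 0.2499 = 0.604554 dB/m
Total Att = 0.604554 * 1.6 = 0.96729 dB


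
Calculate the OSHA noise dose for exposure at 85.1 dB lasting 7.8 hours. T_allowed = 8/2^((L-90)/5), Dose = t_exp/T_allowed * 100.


T_allowed = 8 / 2^((85.1 - 90)/5) = 15.7797 hr
Dose = 7.8 / 15.7797 * 100 = 49.431 %


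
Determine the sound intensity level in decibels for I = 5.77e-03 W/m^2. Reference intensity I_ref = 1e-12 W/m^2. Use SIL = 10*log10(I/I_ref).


I / I_ref = 5.77e-03 / 1e-12 = 5.77e+09
SIL = 10 * log10(5.77e+09) = 97.612 dB


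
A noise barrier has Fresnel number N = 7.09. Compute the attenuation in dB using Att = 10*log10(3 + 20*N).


3 + 20*N = 3 + 20*7.09 = 144.8
Att = 10*log10(144.8) = 21.608 dB


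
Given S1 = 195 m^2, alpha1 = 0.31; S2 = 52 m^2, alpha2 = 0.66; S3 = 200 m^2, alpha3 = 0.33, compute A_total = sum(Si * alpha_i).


195 * 0.31 = 60.45
52 * 0.66 = 34.32
200 * 0.33 = 66
A_total = 60.45 + 34.32 + 66 = 160.77 m^2


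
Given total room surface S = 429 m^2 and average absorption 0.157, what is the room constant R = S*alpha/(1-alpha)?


R = 429 * 0.157 / (1 - 0.157) = 79.897 m^2


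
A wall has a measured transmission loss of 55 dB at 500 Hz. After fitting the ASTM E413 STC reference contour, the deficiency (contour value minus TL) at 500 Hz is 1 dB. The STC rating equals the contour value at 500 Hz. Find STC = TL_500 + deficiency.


By ASTM E413, STC = value of the fitted reference contour at 500 Hz.
Contour value at 500 Hz = TL_500 + deficiency = 55 + 1 = 56
STC = 56


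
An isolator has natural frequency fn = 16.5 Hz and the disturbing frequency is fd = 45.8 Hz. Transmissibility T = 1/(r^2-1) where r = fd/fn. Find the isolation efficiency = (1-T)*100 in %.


r = 45.8 / 16.5 = 2.77576
r^2 - 1 = 2.77576^2 - 1 = 6.70484
T = 1/6.70484 = 0.149146
Efficiency = (1 - 0.149146)*100 = 85.085 %


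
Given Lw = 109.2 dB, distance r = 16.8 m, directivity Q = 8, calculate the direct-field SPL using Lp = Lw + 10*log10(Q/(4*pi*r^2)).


4*pi*r^2 = 4*pi*16.8^2 = 3546.73 m^2
Q / (4*pi*r^2) = 8 / 3546.73 = 0.0022556
Lp = 109.2 + 10*log10(0.0022556) = 82.733 dB


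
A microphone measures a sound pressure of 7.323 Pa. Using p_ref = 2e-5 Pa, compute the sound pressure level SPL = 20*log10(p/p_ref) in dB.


p / p_ref = 7.323 / 2e-5 = 366150
SPL = 20 * log10(366150) = 111.27 dB


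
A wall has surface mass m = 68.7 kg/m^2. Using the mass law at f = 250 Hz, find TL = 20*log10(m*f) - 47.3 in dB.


m * f = 68.7 * 250 = 17175
20*log10(17175) = 84.6979 dB
TL = 84.6979 - 47.3 = 37.398 dB


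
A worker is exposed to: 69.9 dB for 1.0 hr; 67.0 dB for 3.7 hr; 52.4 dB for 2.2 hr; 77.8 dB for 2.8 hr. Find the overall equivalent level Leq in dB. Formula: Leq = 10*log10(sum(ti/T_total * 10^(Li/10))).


T_total = 1.0 + 3.7 + 2.2 + 2.8 = 9.7 hr
(1.0/9.7) * 10^(69.9/10) = 1.00746e+06
(3.7/9.7) * 10^(67.0/10) = 1.91175e+06
(2.2/9.7) * 10^(52.4/10) = 39414
(2.8/9.7) * 10^(77.8/10) = 1.73935e+07
Sum = 1.00746e+06 + 1.91175e+06 + 39414 + 1.73935e+07 = 2.03521e+07
Leq = 10*log10(2.03521e+07) = 73.086 dB


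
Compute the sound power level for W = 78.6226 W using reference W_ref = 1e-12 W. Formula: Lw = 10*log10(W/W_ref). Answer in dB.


W / W_ref = 78.6226 / 1e-12 = 7.86226e+13
Lw = 10 * log10(7.86226e+13) = 138.96 dB


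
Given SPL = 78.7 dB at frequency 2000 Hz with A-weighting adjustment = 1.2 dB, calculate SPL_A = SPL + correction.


A-weighting table: 2000 Hz -> 1.2 dB correction
SPL_A = SPL + correction = 78.7 + (1.2) = 79.9 dBA


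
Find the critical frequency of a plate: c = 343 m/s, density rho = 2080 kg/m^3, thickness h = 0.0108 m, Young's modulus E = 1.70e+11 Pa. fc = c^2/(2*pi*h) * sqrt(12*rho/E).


12*rho/E = 12*2080/1.70e+11 = 1.46824e-07
sqrt(12*rho/E) = sqrt(1.46824e-07) = 0.000383176
c^2/(2*pi*h) = 343^2/(2*pi*0.0108) = 1.73374e+06
fc = 1.73374e+06 * 0.000383176 = 664.33 Hz


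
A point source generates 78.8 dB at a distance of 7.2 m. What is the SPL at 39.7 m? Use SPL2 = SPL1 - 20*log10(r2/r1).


r2/r1 = 39.7/7.2 = 5.51389
Correction = 20*log10(5.51389) = 14.8292 dB
SPL2 = 78.8 - 14.8292 = 63.971 dB


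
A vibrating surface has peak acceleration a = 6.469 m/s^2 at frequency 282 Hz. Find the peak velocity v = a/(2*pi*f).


omega = 2*pi*f = 2*pi*282 = 1771.86 rad/s
v = a / omega = 6.469 / 1771.86 = 0.003651 m/s


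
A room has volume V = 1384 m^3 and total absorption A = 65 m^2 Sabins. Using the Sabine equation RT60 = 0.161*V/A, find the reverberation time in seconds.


RT60 = 0.161 * 1384 / 65 = 3.4281 s


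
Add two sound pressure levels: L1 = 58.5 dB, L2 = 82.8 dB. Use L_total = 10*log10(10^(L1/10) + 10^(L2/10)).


10^(58.5/10) = 707946
10^(82.8/10) = 1.90546e+08
Sum = 707946 + 1.90546e+08 = 1.91254e+08
L_total = 10*log10(1.91254e+08) = 82.816 dB


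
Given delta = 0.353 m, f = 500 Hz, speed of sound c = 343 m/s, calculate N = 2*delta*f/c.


N = 2*delta*f/c = 2*delta/lambda, where lambda = c/f
lambda = 343 / 500 = 0.686 m
N = 2 * 0.353 / 0.686 = 1.0292


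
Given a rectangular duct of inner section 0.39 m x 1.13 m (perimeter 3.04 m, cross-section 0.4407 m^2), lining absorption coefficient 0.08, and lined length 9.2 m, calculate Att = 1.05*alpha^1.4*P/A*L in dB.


alpha^1.4 = 0.08^1.4 = 0.029129
Attenuation rate = 1.05 * alpha^1.4 * P / A
= 1.05 * 0.029129 * 3.04 / 0.4407 = 0.210982 dB/m
Total Att = 0.210982 * 9.2 = 1.941 dB


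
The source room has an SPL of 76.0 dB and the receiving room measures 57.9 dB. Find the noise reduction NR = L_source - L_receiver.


NR = L_source - L_receiver (difference between source and receiving room levels)
NR = 76.0 - 57.9 = 18.1 dB


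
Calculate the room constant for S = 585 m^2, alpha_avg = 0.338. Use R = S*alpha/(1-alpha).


R = 585 * 0.338 / (1 - 0.338) = 298.69 m^2


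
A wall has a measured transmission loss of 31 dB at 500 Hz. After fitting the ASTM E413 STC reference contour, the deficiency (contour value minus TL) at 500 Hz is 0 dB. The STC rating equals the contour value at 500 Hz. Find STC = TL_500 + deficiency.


By ASTM E413, STC = value of the fitted reference contour at 500 Hz.
Contour value at 500 Hz = TL_500 + deficiency = 31 + 0 = 31
STC = 31


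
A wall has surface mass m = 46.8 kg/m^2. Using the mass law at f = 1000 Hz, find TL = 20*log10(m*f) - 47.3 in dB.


m * f = 46.8 * 1000 = 46800
20*log10(46800) = 93.4049 dB
TL = 93.4049 - 47.3 = 46.105 dB


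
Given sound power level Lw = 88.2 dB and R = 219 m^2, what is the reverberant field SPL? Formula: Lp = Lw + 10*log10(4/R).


4/R = 4/219 = 0.0182648
Lp = 88.2 + 10*log10(0.0182648) = 70.816 dB


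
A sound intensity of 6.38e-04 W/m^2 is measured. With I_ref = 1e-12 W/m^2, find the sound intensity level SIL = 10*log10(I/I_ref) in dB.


I / I_ref = 6.38e-04 / 1e-12 = 6.38e+08
SIL = 10 * log10(6.38e+08) = 88.048 dB


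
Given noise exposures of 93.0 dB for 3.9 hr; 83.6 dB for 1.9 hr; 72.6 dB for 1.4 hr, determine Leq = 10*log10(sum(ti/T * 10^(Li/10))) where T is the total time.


T_total = 3.9 + 1.9 + 1.4 = 7.2 hr
(3.9/7.2) * 10^(93.0/10) = 1.08077e+09
(1.9/7.2) * 10^(83.6/10) = 6.04535e+07
(1.4/7.2) * 10^(72.6/10) = 3.53831e+06
Sum = 1.08077e+09 + 6.04535e+07 + 3.53831e+06 = 1.14476e+09
Leq = 10*log10(1.14476e+09) = 90.587 dB


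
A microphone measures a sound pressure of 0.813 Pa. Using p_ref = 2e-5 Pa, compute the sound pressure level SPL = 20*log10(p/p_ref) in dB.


p / p_ref = 0.813 / 2e-5 = 40650
SPL = 20 * log10(40650) = 92.181 dB


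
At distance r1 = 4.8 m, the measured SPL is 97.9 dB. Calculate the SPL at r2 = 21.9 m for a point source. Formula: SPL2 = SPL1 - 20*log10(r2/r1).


r2/r1 = 21.9/4.8 = 4.5625
Correction = 20*log10(4.5625) = 13.1841 dB
SPL2 = 97.9 - 13.1841 = 84.716 dB


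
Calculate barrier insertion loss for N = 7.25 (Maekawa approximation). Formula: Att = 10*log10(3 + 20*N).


3 + 20*N = 3 + 20*7.25 = 148
Att = 10*log10(148) = 21.703 dB


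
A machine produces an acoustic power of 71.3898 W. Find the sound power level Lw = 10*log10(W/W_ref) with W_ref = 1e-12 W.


W / W_ref = 71.3898 / 1e-12 = 7.13898e+13
Lw = 10 * log10(7.13898e+13) = 138.54 dB


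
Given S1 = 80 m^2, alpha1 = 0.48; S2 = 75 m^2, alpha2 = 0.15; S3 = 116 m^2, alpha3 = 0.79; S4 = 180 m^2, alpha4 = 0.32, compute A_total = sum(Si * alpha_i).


80 * 0.48 = 38.4
75 * 0.15 = 11.25
116 * 0.79 = 91.64
180 * 0.32 = 57.6
A_total = 38.4 + 11.25 + 91.64 + 57.6 = 198.89 m^2


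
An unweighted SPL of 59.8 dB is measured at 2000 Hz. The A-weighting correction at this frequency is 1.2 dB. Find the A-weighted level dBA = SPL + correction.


A-weighting table: 2000 Hz -> 1.2 dB correction
SPL_A = SPL + correction = 59.8 + (1.2) = 61 dBA


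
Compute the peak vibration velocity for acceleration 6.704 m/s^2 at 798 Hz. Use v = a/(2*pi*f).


omega = 2*pi*f = 2*pi*798 = 5013.98 rad/s
v = a / omega = 6.704 / 5013.98 = 0.0013371 m/s


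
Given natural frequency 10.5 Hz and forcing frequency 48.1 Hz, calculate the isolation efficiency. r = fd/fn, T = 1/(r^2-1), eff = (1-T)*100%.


r = 48.1 / 10.5 = 4.58095
r^2 - 1 = 4.58095^2 - 1 = 19.9851
T = 1/19.9851 = 0.0500373
Efficiency = (1 - 0.0500373)*100 = 94.996 %


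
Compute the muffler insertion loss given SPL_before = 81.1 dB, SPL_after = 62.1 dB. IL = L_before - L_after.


Insertion loss = SPL without muffler - SPL with muffler
IL = 81.1 - 62.1 = 19 dB


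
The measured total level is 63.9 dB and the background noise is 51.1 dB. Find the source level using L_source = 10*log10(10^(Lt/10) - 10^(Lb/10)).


10^(63.9/10) = 2.45471e+06
10^(51.1/10) = 128825
Difference = 2.45471e+06 - 128825 = 2.32588e+06
L_source = 10*log10(2.32588e+06) = 63.666 dB


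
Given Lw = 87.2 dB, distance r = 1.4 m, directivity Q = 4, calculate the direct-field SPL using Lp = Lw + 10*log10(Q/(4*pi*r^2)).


4*pi*r^2 = 4*pi*1.4^2 = 24.6301 m^2
Q / (4*pi*r^2) = 4 / 24.6301 = 0.162403
Lp = 87.2 + 10*log10(0.162403) = 79.306 dB


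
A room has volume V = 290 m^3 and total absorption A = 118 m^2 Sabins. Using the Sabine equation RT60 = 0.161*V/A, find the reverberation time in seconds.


RT60 = 0.161 * 290 / 118 = 0.39568 s


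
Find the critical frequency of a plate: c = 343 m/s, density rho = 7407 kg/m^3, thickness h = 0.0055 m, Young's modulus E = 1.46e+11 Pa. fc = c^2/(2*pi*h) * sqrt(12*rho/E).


12*rho/E = 12*7407/1.46e+11 = 6.08795e-07
sqrt(12*rho/E) = sqrt(6.08795e-07) = 0.000780253
c^2/(2*pi*h) = 343^2/(2*pi*0.0055) = 3.40444e+06
fc = 3.40444e+06 * 0.000780253 = 2656.3 Hz


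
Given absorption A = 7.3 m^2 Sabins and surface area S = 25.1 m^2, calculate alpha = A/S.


Absorption coefficient = absorbed power / incident power
alpha = A / S = 7.3 / 25.1 = 0.29084


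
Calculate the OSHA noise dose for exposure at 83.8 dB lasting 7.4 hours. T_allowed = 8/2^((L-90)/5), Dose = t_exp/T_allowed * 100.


T_allowed = 8 / 2^((83.8 - 90)/5) = 18.8959 hr
Dose = 7.4 / 18.8959 * 100 = 39.162 %


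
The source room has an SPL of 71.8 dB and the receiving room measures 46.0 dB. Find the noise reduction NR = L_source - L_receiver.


NR = L_source - L_receiver (difference between source and receiving room levels)
NR = 71.8 - 46.0 = 25.8 dB


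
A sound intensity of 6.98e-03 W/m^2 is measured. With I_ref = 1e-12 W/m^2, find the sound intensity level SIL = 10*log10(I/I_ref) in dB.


I / I_ref = 6.98e-03 / 1e-12 = 6.98e+09
SIL = 10 * log10(6.98e+09) = 98.439 dB


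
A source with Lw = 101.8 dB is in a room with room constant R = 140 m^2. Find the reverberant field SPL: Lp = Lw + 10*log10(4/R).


4/R = 4/140 = 0.0285714
Lp = 101.8 + 10*log10(0.0285714) = 86.359 dB


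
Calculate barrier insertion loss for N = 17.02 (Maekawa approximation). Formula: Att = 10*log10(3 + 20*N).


3 + 20*N = 3 + 20*17.02 = 343.4
Att = 10*log10(343.4) = 25.358 dB


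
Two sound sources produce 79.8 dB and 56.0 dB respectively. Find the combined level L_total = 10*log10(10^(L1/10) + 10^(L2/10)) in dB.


10^(79.8/10) = 9.54993e+07
10^(56.0/10) = 398107
Sum = 9.54993e+07 + 398107 = 9.58974e+07
L_total = 10*log10(9.58974e+07) = 79.818 dB


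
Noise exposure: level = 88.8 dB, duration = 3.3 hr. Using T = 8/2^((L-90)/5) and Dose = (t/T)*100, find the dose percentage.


T_allowed = 8 / 2^((88.8 - 90)/5) = 9.44794 hr
Dose = 3.3 / 9.44794 * 100 = 34.928 %


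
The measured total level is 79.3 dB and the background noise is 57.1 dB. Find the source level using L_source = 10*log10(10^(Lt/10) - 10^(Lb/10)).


10^(79.3/10) = 8.51138e+07
10^(57.1/10) = 512861
Difference = 8.51138e+07 - 512861 = 8.46009e+07
L_source = 10*log10(8.46009e+07) = 79.274 dB


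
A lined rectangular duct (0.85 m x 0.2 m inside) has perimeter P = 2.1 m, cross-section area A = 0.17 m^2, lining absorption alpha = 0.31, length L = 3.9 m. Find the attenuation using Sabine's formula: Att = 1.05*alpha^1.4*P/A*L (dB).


alpha^1.4 = 0.31^1.4 = 0.194047
Attenuation rate = 1.05 * alpha^1.4 * P / A
= 1.05 * 0.194047 * 2.1 / 0.17 = 2.5169 dB/m
Total Att = 2.5169 * 3.9 = 9.8159 dB


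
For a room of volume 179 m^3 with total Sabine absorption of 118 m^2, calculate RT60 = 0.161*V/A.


RT60 = 0.161 * 179 / 118 = 0.24423 s


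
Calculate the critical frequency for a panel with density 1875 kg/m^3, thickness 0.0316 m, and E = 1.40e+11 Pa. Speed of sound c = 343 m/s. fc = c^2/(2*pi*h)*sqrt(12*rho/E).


12*rho/E = 12*1875/1.40e+11 = 1.60714e-07
sqrt(12*rho/E) = sqrt(1.60714e-07) = 0.000400892
c^2/(2*pi*h) = 343^2/(2*pi*0.0316) = 592545
fc = 592545 * 0.000400892 = 237.55 Hz


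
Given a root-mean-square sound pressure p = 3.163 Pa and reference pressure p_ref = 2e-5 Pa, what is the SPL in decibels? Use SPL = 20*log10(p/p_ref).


p / p_ref = 3.163 / 2e-5 = 158150
SPL = 20 * log10(158150) = 103.98 dB


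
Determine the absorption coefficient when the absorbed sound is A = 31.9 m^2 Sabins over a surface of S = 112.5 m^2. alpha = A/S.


Absorption coefficient = absorbed power / incident power
alpha = A / S = 31.9 / 112.5 = 0.28356


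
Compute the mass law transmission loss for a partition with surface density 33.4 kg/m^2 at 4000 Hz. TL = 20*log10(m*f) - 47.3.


m * f = 33.4 * 4000 = 133600
20*log10(133600) = 102.516 dB
TL = 102.516 - 47.3 = 55.216 dB


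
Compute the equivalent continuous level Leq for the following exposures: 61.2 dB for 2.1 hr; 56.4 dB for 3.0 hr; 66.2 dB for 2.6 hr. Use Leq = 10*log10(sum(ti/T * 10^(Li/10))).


T_total = 2.1 + 3.0 + 2.6 = 7.7 hr
(2.1/7.7) * 10^(61.2/10) = 359525
(3.0/7.7) * 10^(56.4/10) = 170071
(2.6/7.7) * 10^(66.2/10) = 1.40761e+06
Sum = 359525 + 170071 + 1.40761e+06 = 1.93721e+06
Leq = 10*log10(1.93721e+06) = 62.872 dB


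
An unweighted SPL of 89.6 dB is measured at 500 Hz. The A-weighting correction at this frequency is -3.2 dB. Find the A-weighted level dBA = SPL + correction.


A-weighting table: 500 Hz -> -3.2 dB correction
SPL_A = SPL + correction = 89.6 + (-3.2) = 86.4 dBA


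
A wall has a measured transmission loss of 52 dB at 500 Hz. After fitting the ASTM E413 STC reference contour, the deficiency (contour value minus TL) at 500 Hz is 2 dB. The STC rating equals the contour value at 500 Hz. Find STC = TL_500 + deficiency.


By ASTM E413, STC = value of the fitted reference contour at 500 Hz.
Contour value at 500 Hz = TL_500 + deficiency = 52 + 2 = 54
STC = 54


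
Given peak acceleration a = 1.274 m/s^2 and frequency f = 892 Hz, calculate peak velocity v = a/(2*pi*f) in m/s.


omega = 2*pi*f = 2*pi*892 = 5604.6 rad/s
v = a / omega = 1.274 / 5604.6 = 0.00022731 m/s


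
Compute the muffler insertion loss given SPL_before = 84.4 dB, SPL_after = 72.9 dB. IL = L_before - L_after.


Insertion loss = SPL without muffler - SPL with muffler
IL = 84.4 - 72.9 = 11.5 dB


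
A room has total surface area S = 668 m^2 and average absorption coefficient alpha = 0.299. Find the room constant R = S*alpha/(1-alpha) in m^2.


R = 668 * 0.299 / (1 - 0.299) = 284.92 m^2


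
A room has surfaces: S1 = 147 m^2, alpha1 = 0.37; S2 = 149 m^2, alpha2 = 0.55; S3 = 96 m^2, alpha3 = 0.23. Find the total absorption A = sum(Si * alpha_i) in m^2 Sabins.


147 * 0.37 = 54.39
149 * 0.55 = 81.95
96 * 0.23 = 22.08
A_total = 54.39 + 81.95 + 22.08 = 158.42 m^2


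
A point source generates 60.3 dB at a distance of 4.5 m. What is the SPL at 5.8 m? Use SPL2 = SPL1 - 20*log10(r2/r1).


r2/r1 = 5.8/4.5 = 1.28889
Correction = 20*log10(1.28889) = 2.20432 dB
SPL2 = 60.3 - 2.20432 = 58.096 dB


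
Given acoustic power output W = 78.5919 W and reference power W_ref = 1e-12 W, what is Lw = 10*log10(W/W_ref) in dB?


W / W_ref = 78.5919 / 1e-12 = 7.85919e+13
Lw = 10 * log10(7.85919e+13) = 138.95 dB


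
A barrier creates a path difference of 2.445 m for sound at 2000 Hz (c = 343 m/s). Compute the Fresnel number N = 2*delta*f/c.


N = 2*delta*f/c = 2*delta/lambda, where lambda = c/f
lambda = 343 / 2000 = 0.1715 m
N = 2 * 2.445 / 0.1715 = 28.513


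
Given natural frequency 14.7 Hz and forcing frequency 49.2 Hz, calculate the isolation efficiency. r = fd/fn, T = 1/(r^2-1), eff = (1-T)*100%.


r = 49.2 / 14.7 = 3.34694
r^2 - 1 = 3.34694^2 - 1 = 10.202
T = 1/10.202 = 0.09802
Efficiency = (1 - 0.09802)*100 = 90.198 %


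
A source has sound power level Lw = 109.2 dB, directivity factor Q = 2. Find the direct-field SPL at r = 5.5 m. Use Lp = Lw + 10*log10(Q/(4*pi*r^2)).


4*pi*r^2 = 4*pi*5.5^2 = 380.133 m^2
Q / (4*pi*r^2) = 2 / 380.133 = 0.00526132
Lp = 109.2 + 10*log10(0.00526132) = 86.411 dB


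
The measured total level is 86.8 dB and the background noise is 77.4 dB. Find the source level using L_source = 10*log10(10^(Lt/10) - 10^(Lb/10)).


10^(86.8/10) = 4.7863e+08
10^(77.4/10) = 5.49541e+07
Difference = 4.7863e+08 - 5.49541e+07 = 4.23676e+08
L_source = 10*log10(4.23676e+08) = 86.27 dB


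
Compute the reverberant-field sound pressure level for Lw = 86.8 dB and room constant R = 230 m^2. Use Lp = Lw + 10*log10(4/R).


4/R = 4/230 = 0.0173913
Lp = 86.8 + 10*log10(0.0173913) = 69.203 dB


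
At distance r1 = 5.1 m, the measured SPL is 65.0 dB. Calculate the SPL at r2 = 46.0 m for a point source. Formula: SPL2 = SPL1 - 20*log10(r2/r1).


r2/r1 = 46.0/5.1 = 9.01961
Correction = 20*log10(9.01961) = 19.1038 dB
SPL2 = 65.0 - 19.1038 = 45.896 dB


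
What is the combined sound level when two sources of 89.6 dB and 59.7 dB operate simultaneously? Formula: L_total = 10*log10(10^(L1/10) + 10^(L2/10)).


10^(89.6/10) = 9.12011e+08
10^(59.7/10) = 933254
Sum = 9.12011e+08 + 933254 = 9.12944e+08
L_total = 10*log10(9.12944e+08) = 89.604 dB


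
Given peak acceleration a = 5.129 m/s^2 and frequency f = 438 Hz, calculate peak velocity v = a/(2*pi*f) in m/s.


omega = 2*pi*f = 2*pi*438 = 2752.04 rad/s
v = a / omega = 5.129 / 2752.04 = 0.0018637 m/s


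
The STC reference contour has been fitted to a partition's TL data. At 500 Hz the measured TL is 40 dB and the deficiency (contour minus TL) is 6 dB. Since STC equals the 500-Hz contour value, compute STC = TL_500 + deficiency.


By ASTM E413, STC = value of the fitted reference contour at 500 Hz.
Contour value at 500 Hz = TL_500 + deficiency = 40 + 6 = 46
STC = 46


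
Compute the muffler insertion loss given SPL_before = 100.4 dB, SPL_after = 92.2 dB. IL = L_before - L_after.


Insertion loss = SPL without muffler - SPL with muffler
IL = 100.4 - 92.2 = 8.2 dB


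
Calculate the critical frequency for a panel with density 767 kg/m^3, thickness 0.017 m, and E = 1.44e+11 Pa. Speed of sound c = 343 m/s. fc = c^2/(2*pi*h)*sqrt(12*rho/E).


12*rho/E = 12*767/1.44e+11 = 6.39167e-08
sqrt(12*rho/E) = sqrt(6.39167e-08) = 0.000252818
c^2/(2*pi*h) = 343^2/(2*pi*0.017) = 1.10144e+06
fc = 1.10144e+06 * 0.000252818 = 278.46 Hz


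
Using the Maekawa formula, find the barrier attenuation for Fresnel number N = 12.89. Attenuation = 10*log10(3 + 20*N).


3 + 20*N = 3 + 20*12.89 = 260.8
Att = 10*log10(260.8) = 24.163 dB


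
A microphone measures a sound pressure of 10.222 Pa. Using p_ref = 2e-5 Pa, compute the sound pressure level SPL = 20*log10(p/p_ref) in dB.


p / p_ref = 10.222 / 2e-5 = 511100
SPL = 20 * log10(511100) = 114.17 dB


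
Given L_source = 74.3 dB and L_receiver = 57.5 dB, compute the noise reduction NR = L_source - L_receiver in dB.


NR = L_source - L_receiver (difference between source and receiving room levels)
NR = 74.3 - 57.5 = 16.8 dB


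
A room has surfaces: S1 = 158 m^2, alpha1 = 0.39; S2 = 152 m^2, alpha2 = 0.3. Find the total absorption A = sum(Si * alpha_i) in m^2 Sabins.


158 * 0.39 = 61.62
152 * 0.3 = 45.6
A_total = 61.62 + 45.6 = 107.22 m^2


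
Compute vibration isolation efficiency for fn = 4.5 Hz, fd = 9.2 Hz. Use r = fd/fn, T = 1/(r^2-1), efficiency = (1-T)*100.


r = 9.2 / 4.5 = 2.04444
r^2 - 1 = 2.04444^2 - 1 = 3.17973
T = 1/3.17973 = 0.314492
Efficiency = (1 - 0.314492)*100 = 68.551 %


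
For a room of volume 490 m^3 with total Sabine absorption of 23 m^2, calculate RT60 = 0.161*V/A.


RT60 = 0.161 * 490 / 23 = 3.43 s


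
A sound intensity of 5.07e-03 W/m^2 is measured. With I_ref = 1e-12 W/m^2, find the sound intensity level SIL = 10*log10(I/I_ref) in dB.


I / I_ref = 5.07e-03 / 1e-12 = 5.07e+09
SIL = 10 * log10(5.07e+09) = 97.05 dB


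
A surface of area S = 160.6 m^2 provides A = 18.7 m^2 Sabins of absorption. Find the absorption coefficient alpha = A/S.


Absorption coefficient = absorbed power / incident power
alpha = A / S = 18.7 / 160.6 = 0.11644


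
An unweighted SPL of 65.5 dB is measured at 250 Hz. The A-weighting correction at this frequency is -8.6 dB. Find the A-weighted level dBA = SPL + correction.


A-weighting table: 250 Hz -> -8.6 dB correction
SPL_A = SPL + correction = 65.5 + (-8.6) = 56.9 dBA


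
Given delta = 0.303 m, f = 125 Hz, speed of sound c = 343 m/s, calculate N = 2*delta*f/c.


N = 2*delta*f/c = 2*delta/lambda, where lambda = c/f
lambda = 343 / 125 = 2.744 m
N = 2 * 0.303 / 2.744 = 0.22085


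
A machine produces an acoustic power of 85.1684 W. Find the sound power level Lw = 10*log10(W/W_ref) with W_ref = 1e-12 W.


W / W_ref = 85.1684 / 1e-12 = 8.51684e+13
Lw = 10 * log10(8.51684e+13) = 139.3 dB


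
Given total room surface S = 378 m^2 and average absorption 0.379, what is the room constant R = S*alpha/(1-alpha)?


R = 378 * 0.379 / (1 - 0.379) = 230.7 m^2


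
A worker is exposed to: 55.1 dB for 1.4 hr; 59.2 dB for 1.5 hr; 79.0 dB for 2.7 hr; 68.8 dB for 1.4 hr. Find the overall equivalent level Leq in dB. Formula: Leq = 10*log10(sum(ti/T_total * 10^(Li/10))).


T_total = 1.4 + 1.5 + 2.7 + 1.4 = 7.0 hr
(1.4/7.0) * 10^(55.1/10) = 64718.7
(1.5/7.0) * 10^(59.2/10) = 178235
(2.7/7.0) * 10^(79.0/10) = 3.06384e+07
(1.4/7.0) * 10^(68.8/10) = 1.51716e+06
Sum = 64718.7 + 178235 + 3.06384e+07 + 1.51716e+06 = 3.23985e+07
Leq = 10*log10(3.23985e+07) = 75.105 dB


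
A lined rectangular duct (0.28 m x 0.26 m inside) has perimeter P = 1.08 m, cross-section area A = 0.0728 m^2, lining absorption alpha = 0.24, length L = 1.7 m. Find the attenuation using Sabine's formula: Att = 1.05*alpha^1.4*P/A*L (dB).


alpha^1.4 = 0.24^1.4 = 0.135611
Attenuation rate = 1.05 * alpha^1.4 * P / A
= 1.05 * 0.135611 * 1.08 / 0.0728 = 2.1124 dB/m
Total Att = 2.1124 * 1.7 = 3.5911 dB


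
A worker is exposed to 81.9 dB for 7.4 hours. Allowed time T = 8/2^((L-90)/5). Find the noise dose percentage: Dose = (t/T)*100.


T_allowed = 8 / 2^((81.9 - 90)/5) = 24.59 hr
Dose = 7.4 / 24.59 * 100 = 30.094 %


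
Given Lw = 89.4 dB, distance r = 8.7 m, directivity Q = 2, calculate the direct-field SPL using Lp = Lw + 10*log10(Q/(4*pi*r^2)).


4*pi*r^2 = 4*pi*8.7^2 = 951.149 m^2
Q / (4*pi*r^2) = 2 / 951.149 = 0.00210272
Lp = 89.4 + 10*log10(0.00210272) = 62.628 dB


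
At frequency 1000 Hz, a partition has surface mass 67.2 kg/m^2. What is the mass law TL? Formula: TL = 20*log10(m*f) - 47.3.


m * f = 67.2 * 1000 = 67200
20*log10(67200) = 96.5474 dB
TL = 96.5474 - 47.3 = 49.247 dB


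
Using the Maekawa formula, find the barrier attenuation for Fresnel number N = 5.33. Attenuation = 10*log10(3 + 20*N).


3 + 20*N = 3 + 20*5.33 = 109.6
Att = 10*log10(109.6) = 20.398 dB


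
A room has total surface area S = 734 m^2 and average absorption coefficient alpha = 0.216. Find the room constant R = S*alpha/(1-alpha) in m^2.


R = 734 * 0.216 / (1 - 0.216) = 202.22 m^2


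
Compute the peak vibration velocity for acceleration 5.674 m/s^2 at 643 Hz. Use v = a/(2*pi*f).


omega = 2*pi*f = 2*pi*643 = 4040.09 rad/s
v = a / omega = 5.674 / 4040.09 = 0.0014044 m/s


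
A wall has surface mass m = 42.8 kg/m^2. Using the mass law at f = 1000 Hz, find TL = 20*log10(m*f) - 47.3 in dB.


m * f = 42.8 * 1000 = 42800
20*log10(42800) = 92.6289 dB
TL = 92.6289 - 47.3 = 45.329 dB


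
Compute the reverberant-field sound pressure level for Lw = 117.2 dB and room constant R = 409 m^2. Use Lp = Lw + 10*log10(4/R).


4/R = 4/409 = 0.00977995
Lp = 117.2 + 10*log10(0.00977995) = 97.103 dB


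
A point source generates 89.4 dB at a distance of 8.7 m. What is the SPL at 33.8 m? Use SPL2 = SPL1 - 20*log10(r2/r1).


r2/r1 = 33.8/8.7 = 3.88506
Correction = 20*log10(3.88506) = 11.788 dB
SPL2 = 89.4 - 11.788 = 77.612 dB


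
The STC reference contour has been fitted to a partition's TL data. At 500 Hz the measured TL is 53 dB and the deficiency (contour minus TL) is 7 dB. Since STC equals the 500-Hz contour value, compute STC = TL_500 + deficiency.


By ASTM E413, STC = value of the fitted reference contour at 500 Hz.
Contour value at 500 Hz = TL_500 + deficiency = 53 + 7 = 60
STC = 60


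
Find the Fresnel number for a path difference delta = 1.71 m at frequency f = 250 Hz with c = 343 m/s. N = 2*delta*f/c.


N = 2*delta*f/c = 2*delta/lambda, where lambda = c/f
lambda = 343 / 250 = 1.372 m
N = 2 * 1.71 / 1.372 = 2.4927


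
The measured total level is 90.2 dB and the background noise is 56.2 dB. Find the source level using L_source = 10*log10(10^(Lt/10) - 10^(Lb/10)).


10^(90.2/10) = 1.04713e+09
10^(56.2/10) = 416869
Difference = 1.04713e+09 - 416869 = 1.04671e+09
L_source = 10*log10(1.04671e+09) = 90.198 dB


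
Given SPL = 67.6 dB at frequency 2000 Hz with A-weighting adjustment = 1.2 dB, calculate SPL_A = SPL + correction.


A-weighting table: 2000 Hz -> 1.2 dB correction
SPL_A = SPL + correction = 67.6 + (1.2) = 68.8 dBA


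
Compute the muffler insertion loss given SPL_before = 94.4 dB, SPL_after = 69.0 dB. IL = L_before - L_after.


Insertion loss = SPL without muffler - SPL with muffler
IL = 94.4 - 69.0 = 25.4 dB


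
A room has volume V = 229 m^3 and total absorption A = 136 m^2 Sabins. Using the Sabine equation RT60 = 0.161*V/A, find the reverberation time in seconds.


RT60 = 0.161 * 229 / 136 = 0.2711 s


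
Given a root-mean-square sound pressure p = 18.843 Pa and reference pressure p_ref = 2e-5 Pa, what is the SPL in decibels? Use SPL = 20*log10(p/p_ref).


p / p_ref = 18.843 / 2e-5 = 942150
SPL = 20 * log10(942150) = 119.48 dB


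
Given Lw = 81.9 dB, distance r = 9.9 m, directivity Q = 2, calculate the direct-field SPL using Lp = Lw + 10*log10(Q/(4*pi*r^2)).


4*pi*r^2 = 4*pi*9.9^2 = 1231.63 m^2
Q / (4*pi*r^2) = 2 / 1231.63 = 0.00162386
Lp = 81.9 + 10*log10(0.00162386) = 54.005 dB


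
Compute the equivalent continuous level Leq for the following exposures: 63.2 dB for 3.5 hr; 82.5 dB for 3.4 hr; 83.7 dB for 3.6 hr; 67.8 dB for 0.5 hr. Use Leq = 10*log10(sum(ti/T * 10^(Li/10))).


T_total = 3.5 + 3.4 + 3.6 + 0.5 = 11.0 hr
(3.5/11.0) * 10^(63.2/10) = 664776
(3.4/11.0) * 10^(82.5/10) = 5.4965e+07
(3.6/11.0) * 10^(83.7/10) = 7.67202e+07
(0.5/11.0) * 10^(67.8/10) = 273891
Sum = 664776 + 5.4965e+07 + 7.67202e+07 + 273891 = 1.32624e+08
Leq = 10*log10(1.32624e+08) = 81.226 dB


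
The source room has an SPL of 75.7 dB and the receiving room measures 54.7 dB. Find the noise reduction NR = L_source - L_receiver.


NR = L_source - L_receiver (difference between source and receiving room levels)
NR = 75.7 - 54.7 = 21 dB


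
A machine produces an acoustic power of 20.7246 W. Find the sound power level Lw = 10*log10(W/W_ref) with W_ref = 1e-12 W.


W / W_ref = 20.7246 / 1e-12 = 2.07246e+13
Lw = 10 * log10(2.07246e+13) = 133.16 dB


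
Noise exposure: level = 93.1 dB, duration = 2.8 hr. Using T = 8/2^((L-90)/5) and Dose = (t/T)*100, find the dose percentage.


T_allowed = 8 / 2^((93.1 - 90)/5) = 5.20537 hr
Dose = 2.8 / 5.20537 * 100 = 53.791 %


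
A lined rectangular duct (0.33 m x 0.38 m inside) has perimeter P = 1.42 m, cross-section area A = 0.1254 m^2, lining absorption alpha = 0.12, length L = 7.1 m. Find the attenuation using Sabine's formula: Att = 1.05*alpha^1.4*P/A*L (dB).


alpha^1.4 = 0.12^1.4 = 0.0513871
Attenuation rate = 1.05 * alpha^1.4 * P / A
= 1.05 * 0.0513871 * 1.42 / 0.1254 = 0.61099 dB/m
Total Att = 0.61099 * 7.1 = 4.338 dB


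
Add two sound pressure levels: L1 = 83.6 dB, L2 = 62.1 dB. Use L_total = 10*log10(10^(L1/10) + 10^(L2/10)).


10^(83.6/10) = 2.29087e+08
10^(62.1/10) = 1.62181e+06
Sum = 2.29087e+08 + 1.62181e+06 = 2.30709e+08
L_total = 10*log10(2.30709e+08) = 83.631 dB


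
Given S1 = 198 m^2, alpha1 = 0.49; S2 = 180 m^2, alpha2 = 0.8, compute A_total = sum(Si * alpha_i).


198 * 0.49 = 97.02
180 * 0.8 = 144
A_total = 97.02 + 144 = 241.02 m^2
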